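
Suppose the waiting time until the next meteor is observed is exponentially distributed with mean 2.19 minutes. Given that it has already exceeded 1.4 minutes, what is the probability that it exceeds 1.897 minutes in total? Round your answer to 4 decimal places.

0.7970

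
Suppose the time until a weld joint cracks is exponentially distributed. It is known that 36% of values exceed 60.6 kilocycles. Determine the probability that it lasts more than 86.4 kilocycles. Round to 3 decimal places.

e^(−λ·60.6) = 0.36 ⇒ λ = −ln(0.36)/60.6 = 0.0168589.
P(X > 86.4) = e^(−0.0168589·86.4) = e^(−1.4566) ≈ 0.233.

0.233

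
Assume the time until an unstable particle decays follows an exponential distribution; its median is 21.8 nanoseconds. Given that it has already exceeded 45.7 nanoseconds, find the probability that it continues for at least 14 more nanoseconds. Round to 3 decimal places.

0.641

For an exponential, median = ln(2)/λ, so λ = ln 2 / 21.8 = 0.0317957 per nanosecond.
By the memoryless property, P(X > 45.7+14 | X > 45.7) = P(X > 14).
P(X > 14) = e^(−0.44514) ≈ 0.641.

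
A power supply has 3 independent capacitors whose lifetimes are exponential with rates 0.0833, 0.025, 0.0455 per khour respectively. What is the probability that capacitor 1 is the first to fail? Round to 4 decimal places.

0.5416

The time to first failure is exponential with rate Σλ = 0.0833 + 0.025 + 0.0455 = 0.1538.
P(capacitor 1 first) = λ_1/Σλ = 0.0833/0.1538 ≈ 0.5416.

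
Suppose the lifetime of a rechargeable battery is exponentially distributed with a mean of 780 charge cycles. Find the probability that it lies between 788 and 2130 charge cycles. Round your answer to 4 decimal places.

0.2990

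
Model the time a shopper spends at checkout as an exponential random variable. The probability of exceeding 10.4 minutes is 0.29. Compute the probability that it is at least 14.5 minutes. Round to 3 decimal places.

e^(−λ·10.4) = 0.29 ⇒ λ = −ln(0.29)/10.4 = 0.119026.
P(X > 14.5) = e^(−0.119026·14.5) = e^(−1.7259) ≈ 0.178.

0.178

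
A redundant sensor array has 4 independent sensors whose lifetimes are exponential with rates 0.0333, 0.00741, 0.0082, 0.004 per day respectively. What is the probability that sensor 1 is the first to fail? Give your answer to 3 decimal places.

The time to first failure is exponential with rate Σλ = 0.0333 + 0.00741 + 0.0082 + 0.004 = 0.05291.
P(sensor 1 first) = λ_1/Σλ = 0.0333/0.05291 ≈ 0.629.

0.629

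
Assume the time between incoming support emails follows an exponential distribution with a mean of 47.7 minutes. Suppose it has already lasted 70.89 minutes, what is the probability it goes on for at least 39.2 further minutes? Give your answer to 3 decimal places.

0.440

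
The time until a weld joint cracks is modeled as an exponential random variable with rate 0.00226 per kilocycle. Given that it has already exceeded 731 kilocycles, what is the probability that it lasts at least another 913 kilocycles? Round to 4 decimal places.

P(X > s+t | X > s) = e^(−λ(s+t))/e^(−λs) = e^(−λt), independent of s = 731.
P(X > 913) = e^(−2.0634) ≈ 0.1270.

0.1270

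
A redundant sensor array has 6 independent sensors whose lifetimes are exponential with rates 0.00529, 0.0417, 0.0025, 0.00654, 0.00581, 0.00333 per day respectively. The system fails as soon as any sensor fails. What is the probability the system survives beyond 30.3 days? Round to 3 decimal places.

0.139

The time to first failure is exponential with rate Σλ = 0.00529 + 0.0417 + 0.0025 + 0.00654 + 0.00581 + 0.00333 = 0.06517.
P(min > 30.3) = e^(−0.06517·30.3) = e^(−1.9747) ≈ 0.139.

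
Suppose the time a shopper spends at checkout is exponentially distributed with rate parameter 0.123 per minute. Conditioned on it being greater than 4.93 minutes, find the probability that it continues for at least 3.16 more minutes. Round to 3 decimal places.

By the memoryless property, P(X > 4.93+3.16 | X > 4.93) = P(X > 3.16).
P(X > 3.16) = e^(−0.38868) ≈ 0.678.

0.678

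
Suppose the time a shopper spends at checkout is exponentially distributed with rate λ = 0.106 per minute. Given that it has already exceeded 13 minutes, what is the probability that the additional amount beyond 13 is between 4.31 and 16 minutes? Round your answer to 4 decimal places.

Memoryless: the residual past 13 is again Exp(λ).
P(4.31 < residual < 16) = e^(−λ·4.31) − e^(−λ·16) = 0.63327 − 0.18342 ≈ 0.4499.

0.4499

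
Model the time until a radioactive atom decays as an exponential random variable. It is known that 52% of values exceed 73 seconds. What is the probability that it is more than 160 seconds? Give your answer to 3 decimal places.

e^(−λ·73) = 0.52 ⇒ λ = −ln(0.52)/73 = 0.0089579.
P(X > 160) = e^(−0.0089579·160) = e^(−1.4333) ≈ 0.239.

0.239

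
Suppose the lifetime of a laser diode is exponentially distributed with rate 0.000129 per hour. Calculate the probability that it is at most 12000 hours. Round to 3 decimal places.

P(X ≤ 12000) = 1 − e^(−λ·12000) = 1 − e^(−1.548) ≈ 0.787.

0.787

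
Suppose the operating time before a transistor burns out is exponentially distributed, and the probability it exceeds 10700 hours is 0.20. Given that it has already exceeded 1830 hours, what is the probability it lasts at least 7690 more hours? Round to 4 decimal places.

0.3145

From e^(−λ·10700) = 0.20, λ = −ln(0.20)/10700 = 0.000150415.
Memoryless: P(X > 1830+7690 | X > 1830) = P(X > 7690) = e^(−0.000150415·7690) ≈ 0.3145.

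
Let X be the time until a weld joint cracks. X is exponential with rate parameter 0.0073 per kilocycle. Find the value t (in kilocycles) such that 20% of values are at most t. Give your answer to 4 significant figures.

Set 1 − e^(−λt) = 0.2, so t = −ln(0.8)/λ = 0.22314/0.0073 ≈ 30.5676 kilocycles.

30.57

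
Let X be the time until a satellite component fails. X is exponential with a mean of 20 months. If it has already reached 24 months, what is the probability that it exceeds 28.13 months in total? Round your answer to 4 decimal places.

The rate is λ = 1/20 = 0.05 per month.
P(X > s+t | X > s) = e^(−λ(s+t))/e^(−λs) = e^(−λt), independent of s = 24.
P(X > 4.13) = e^(−0.2065) ≈ 0.8134.

0.8134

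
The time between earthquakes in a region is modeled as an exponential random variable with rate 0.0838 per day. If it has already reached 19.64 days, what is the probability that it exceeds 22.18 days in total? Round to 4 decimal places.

By the memoryless property, P(X > 19.64+2.54 | X > 19.64) = P(X > 2.54).
P(X > 2.54) = e^(−0.21285) ≈ 0.8083.

0.8083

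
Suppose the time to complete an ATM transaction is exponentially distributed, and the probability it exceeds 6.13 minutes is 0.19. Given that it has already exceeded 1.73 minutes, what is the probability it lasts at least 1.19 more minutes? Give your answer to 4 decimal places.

0.7244

From e^(−λ·6.13) = 0.19, λ = −ln(0.19)/6.13 = 0.270919.
Memoryless: P(X > 1.73+1.19 | X > 1.73) = P(X > 1.19) = e^(−0.270919·1.19) ≈ 0.7244.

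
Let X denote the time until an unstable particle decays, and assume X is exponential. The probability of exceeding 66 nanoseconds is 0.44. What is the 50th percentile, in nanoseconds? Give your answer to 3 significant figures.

e^(−λ·66) = 0.44 ⇒ λ = −ln(0.44)/66 = 0.0124391.
50th percentile: 1 − e^(−λt) = 0.5, t = −ln(0.5)/λ = 55.7233 nanoseconds.

55.7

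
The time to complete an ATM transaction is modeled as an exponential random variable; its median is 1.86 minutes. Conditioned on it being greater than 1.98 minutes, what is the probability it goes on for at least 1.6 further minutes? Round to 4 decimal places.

0.5509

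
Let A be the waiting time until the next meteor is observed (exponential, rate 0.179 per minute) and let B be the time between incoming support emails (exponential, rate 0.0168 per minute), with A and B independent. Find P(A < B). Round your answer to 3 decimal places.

0.914

λ_1 = 0.179, λ_2 = 0.0168.
For independent exponentials, P(A < B) = λ_1/(λ_1+λ_2) = 0.179/0.1958 ≈ 0.914.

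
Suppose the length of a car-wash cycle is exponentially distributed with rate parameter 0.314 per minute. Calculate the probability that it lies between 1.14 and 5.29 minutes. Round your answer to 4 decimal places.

0.5092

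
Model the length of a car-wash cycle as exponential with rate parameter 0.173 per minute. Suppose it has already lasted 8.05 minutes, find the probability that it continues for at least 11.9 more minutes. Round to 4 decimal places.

The exponential is memoryless, so the remaining time is again Exp(λ): the condition X > 8.05 is irrelevant.
P(X > 11.9) = e^(−2.0587) ≈ 0.1276.

0.1276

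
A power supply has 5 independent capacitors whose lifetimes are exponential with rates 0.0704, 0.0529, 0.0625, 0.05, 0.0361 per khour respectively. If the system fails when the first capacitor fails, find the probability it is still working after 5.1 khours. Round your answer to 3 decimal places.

The time to first failure is exponential with rate Σλ = 0.0704 + 0.0529 + 0.0625 + 0.05 + 0.0361 = 0.2719.
P(min > 5.1) = e^(−0.2719·5.1) = e^(−1.3867) ≈ 0.250.

0.250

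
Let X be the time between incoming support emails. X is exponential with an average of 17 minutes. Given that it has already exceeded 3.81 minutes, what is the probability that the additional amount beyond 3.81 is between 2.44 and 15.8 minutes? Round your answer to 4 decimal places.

The rate is λ = 1/17 = 0.0588235 per minute.
Memoryless: the residual past 3.81 is again Exp(λ).
P(2.44 < residual < 15.8) = e^(−λ·2.44) − e^(−λ·15.8) = 0.86630 − 0.39479 ≈ 0.4715.

0.4715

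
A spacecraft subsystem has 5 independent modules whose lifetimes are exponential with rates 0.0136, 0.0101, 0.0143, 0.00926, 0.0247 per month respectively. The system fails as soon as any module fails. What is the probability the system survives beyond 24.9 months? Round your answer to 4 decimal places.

The time to first failure is exponential with rate Σλ = 0.0136 + 0.0101 + 0.0143 + 0.00926 + 0.0247 = 0.07196.
P(min > 24.9) = e^(−0.07196·24.9) = e^(−1.7918) ≈ 0.1667.

0.1667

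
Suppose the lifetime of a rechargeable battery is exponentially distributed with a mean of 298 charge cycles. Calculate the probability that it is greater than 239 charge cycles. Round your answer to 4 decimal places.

The rate is λ = 1/298 = 0.0033557 per charge cycle.
P(X > 239) = e^(−λ·239) = e^(−0.80201) ≈ 0.4484.

0.4484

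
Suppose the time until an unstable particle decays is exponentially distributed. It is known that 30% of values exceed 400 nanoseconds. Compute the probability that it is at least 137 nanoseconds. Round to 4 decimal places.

0.6621

e^(−λ·400) = 0.30 ⇒ λ = −ln(0.30)/400 = 0.00300993.
P(X > 137) = e^(−0.00300993·137) = e^(−0.41236) ≈ 0.6621.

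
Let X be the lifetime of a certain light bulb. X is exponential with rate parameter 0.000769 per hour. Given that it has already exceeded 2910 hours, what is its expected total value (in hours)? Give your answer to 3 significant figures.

4210

By memorylessness, E[X | X > 2910] = 2910 + 1/λ = 2910 + 1300.39 = 4210.39 hours.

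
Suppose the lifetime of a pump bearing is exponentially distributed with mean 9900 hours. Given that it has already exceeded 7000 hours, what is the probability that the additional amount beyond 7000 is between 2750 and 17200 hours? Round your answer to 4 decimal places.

0.5815

The rate is λ = 1/9900 = 0.00010101 per hour.
Memoryless: the residual past 7000 is again Exp(λ).
P(2750 < residual < 17200) = e^(−λ·2750) − e^(−λ·17200) = 0.75747 − 0.17598 ≈ 0.5815.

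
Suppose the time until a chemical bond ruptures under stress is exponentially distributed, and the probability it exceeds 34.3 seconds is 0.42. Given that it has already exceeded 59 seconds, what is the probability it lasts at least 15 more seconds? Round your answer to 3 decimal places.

From e^(−λ·34.3) = 0.42, λ = −ln(0.42)/34.3 = 0.0252916.
Memoryless: P(X > 59+15 | X > 59) = P(X > 15) = e^(−0.0252916·15) ≈ 0.684.

0.684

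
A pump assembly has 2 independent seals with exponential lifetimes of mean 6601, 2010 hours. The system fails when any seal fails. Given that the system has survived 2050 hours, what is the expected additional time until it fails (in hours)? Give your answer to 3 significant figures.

1540

First-failure rate Σλ = 1/6601 + 1/2010 = 0.000649005.
By memorylessness the expected residual is 1/Σλ = 1540.82 hours, regardless of the 2050 already elapsed.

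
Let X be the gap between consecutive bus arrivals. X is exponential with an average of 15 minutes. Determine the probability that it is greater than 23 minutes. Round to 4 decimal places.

0.2158

The rate is λ = 1/15 = 0.0666667 per minute.
P(X > 23) = e^(−λ·23) = e^(−1.5333) ≈ 0.2158.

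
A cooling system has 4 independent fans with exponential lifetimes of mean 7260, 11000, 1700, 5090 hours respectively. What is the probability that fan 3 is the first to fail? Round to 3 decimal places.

Rates: λ_i = 1/mean_i → 0.000137741, 0.0000909091, 0.000588235, 0.000196464; Σλ = 0.00101335.
P(fan 3 first) = λ_3/Σλ = 0.000588235/0.00101335 ≈ 0.580.

0.580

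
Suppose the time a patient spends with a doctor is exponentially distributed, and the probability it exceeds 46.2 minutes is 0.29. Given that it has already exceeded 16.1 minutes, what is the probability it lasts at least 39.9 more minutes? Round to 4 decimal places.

0.3433

From e^(−λ·46.2) = 0.29, λ = −ln(0.29)/46.2 = 0.0267938.
Memoryless: P(X > 16.1+39.9 | X > 16.1) = P(X > 39.9) = e^(−0.0267938·39.9) ≈ 0.3433.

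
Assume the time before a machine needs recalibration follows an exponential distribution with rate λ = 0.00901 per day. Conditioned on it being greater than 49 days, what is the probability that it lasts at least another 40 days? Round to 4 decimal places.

P(X > s+t | X > s) = e^(−λ(s+t))/e^(−λs) = e^(−λt), independent of s = 49.
P(X > 40) = e^(−0.3604) ≈ 0.6974.

0.6974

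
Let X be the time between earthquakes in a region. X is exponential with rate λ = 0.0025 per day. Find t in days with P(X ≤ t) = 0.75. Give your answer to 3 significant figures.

555

Set 1 − e^(−λt) = 0.75, so t = −ln(0.25)/λ = 1.3863/0.0025 ≈ 554.518 days.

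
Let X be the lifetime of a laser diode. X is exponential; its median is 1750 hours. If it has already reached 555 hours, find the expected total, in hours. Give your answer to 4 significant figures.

For an exponential, median = ln(2)/λ, so λ = ln 2 / 1750 = 0.000396084 per hour.
By memorylessness, E[X | X > 555] = 555 + 1/λ = 555 + 2524.72 = 3079.72 hours.

3080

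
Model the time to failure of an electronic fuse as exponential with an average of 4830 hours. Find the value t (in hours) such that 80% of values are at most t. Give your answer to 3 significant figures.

7770

The rate is λ = 1/4830 = 0.000207039 per hour.
Set 1 − e^(−λt) = 0.8, so t = −ln(0.2)/λ = 1.6094/0.000207039 ≈ 7773.59 hours.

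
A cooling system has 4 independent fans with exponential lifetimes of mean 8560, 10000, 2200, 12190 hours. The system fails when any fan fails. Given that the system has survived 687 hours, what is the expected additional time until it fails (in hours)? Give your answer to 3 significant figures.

First-failure rate Σλ = 1/8560 + 1/10000 + 1/2200 + 1/12190 = 0.000753402.
By memorylessness the expected residual is 1/Σλ = 1327.31 hours, regardless of the 687 already elapsed.

1330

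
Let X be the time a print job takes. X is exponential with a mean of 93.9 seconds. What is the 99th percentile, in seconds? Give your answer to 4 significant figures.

The rate is λ = 1/93.9 = 0.0106496 per second.
Set 1 − e^(−λt) = 0.99, so t = −ln(0.01)/λ = 4.6052/0.0106496 ≈ 432.425 seconds.

432.4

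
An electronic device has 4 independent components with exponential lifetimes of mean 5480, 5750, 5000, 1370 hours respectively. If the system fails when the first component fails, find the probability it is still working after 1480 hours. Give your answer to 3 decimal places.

0.149

The first failure time is exponential with rate Σλ_i = 1/5480 + 1/5750 + 1/5000 + 1/1370 = 0.00128632 per hour.
P(min > 1480) = e^(−0.00128632·1480) = e^(−1.9038) ≈ 0.149.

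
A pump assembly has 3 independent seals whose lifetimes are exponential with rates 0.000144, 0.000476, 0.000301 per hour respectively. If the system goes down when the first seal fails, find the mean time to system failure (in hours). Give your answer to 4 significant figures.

1086

The time to first failure is exponential with rate Σλ = 0.000144 + 0.000476 + 0.000301 = 0.000921.
E[min] = 1/Σλ = 1/0.000921 = 1085.78 hours.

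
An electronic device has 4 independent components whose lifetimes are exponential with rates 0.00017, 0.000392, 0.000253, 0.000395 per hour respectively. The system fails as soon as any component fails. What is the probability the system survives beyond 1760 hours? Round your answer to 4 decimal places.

0.1189

The time to first failure is exponential with rate Σλ = 0.00017 + 0.000392 + 0.000253 + 0.000395 = 0.00121.
P(min > 1760) = e^(−0.00121·1760) = e^(−2.1296) ≈ 0.1189.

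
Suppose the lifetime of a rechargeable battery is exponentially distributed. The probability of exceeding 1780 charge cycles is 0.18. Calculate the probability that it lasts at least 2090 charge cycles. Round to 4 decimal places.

0.1335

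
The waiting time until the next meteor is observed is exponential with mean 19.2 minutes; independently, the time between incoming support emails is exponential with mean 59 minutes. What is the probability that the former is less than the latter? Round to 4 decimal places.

λ_1 = 1/19.2 = 0.0520833, λ_2 = 1/59 = 0.0169492.
For independent exponentials, P(the former < the latter) = λ_1/(λ_1+λ_2) = 0.0520833/0.0690325 ≈ 0.7545.

0.7545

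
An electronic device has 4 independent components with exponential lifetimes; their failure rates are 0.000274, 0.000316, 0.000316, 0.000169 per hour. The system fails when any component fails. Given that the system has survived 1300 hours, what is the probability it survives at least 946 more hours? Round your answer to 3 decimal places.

0.362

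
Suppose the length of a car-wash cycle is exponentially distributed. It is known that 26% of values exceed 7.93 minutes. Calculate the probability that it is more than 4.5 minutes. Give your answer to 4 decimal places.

0.4656

e^(−λ·7.93) = 0.26 ⇒ λ = −ln(0.26)/7.93 = 0.169871.
P(X > 4.5) = e^(−0.169871·4.5) = e^(−0.76442) ≈ 0.4656.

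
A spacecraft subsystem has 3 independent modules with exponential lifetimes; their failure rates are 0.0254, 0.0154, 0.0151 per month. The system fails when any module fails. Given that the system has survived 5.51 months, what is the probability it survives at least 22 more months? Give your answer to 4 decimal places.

0.2924

Time to first failure ~ Exp(Σλ) with Σλ = 0.0559.
By memorylessness, P(T > 5.51+22 | T > 5.51) = P(T > 22) = e^(−0.0559·22) ≈ 0.2924.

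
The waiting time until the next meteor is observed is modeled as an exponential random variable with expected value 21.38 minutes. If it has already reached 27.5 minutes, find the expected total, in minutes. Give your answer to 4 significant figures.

48.88

The rate is λ = 1/21.38 = 0.0467727 per minute.
By memorylessness, E[X | X > 27.5] = 27.5 + 1/λ = 27.5 + 21.38 = 48.88 minutes.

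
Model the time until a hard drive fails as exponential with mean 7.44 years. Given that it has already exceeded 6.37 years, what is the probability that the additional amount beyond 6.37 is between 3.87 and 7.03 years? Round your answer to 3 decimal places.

0.206

The rate is λ = 1/7.44 = 0.134409 per year.
Memoryless: the residual past 6.37 is again Exp(λ).
P(3.87 < residual < 7.03) = e^(−λ·3.87) − e^(−λ·7.03) = 0.59442 − 0.38872 ≈ 0.206.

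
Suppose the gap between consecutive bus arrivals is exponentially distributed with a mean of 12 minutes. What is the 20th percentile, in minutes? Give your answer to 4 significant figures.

The rate is λ = 1/12 = 0.0833333 per minute.
Set 1 − e^(−λt) = 0.2, so t = −ln(0.8)/λ = 0.22314/0.0833333 ≈ 2.67772 minutes.

2.678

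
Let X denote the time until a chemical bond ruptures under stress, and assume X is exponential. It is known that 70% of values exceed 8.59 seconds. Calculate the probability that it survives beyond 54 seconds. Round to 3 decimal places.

e^(−λ·8.59) = 0.70 ⇒ λ = −ln(0.70)/8.59 = 0.0415221.
P(X > 54) = e^(−0.0415221·54) = e^(−2.2422) ≈ 0.106.

0.106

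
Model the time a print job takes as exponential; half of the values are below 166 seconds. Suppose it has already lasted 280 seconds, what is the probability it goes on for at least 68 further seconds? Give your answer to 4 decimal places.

0.7528

For an exponential, median = ln(2)/λ, so λ = ln 2 / 166 = 0.00417559 per second.
By the memoryless property, P(X > 280+68 | X > 280) = P(X > 68).
P(X > 68) = e^(−0.28394) ≈ 0.7528.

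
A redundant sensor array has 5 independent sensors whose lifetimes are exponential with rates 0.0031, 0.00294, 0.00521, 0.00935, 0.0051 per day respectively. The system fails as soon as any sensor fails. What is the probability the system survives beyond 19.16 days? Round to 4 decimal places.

0.6112

The time to first failure is exponential with rate Σλ = 0.0031 + 0.00294 + 0.00521 + 0.00935 + 0.0051 = 0.0257.
P(min > 19.16) = e^(−0.0257·19.16) = e^(−0.49241) ≈ 0.6112.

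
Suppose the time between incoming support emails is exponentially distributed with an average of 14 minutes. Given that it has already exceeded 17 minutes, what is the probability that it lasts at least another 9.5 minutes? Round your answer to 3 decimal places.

0.507

The rate is λ = 1/14 = 0.0714286 per minute.
The exponential is memoryless, so the remaining time is again Exp(λ): the condition X > 17 is irrelevant.
P(X > 9.5) = e^(−0.67857) ≈ 0.507.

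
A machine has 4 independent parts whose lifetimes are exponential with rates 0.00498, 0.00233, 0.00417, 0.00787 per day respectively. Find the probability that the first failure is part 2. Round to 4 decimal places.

The time to first failure is exponential with rate Σλ = 0.00498 + 0.00233 + 0.00417 + 0.00787 = 0.01935.
P(part 2 first) = λ_2/Σλ = 0.00233/0.01935 ≈ 0.1204.

0.1204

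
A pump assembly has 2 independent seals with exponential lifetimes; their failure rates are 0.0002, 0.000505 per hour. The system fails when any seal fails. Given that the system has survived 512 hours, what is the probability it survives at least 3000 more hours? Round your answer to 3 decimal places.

0.121

Time to first failure ~ Exp(Σλ) with Σλ = 0.000705.
By memorylessness, P(T > 512+3000 | T > 512) = P(T > 3000) = e^(−0.000705·3000) ≈ 0.121.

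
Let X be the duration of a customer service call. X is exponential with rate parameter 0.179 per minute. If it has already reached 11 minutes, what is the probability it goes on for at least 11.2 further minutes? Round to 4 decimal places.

0.1347

By the memoryless property, P(X > 11+11.2 | X > 11) = P(X > 11.2).
P(X > 11.2) = e^(−2.0048) ≈ 0.1347.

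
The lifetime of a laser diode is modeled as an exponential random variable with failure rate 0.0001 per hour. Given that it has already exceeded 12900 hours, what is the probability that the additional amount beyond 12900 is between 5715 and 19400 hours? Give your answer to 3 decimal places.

0.421

Memoryless: the residual past 12900 is again Exp(λ).
P(5715 < residual < 19400) = e^(−λ·5715) − e^(−λ·19400) = 0.56468 − 0.14370 ≈ 0.421.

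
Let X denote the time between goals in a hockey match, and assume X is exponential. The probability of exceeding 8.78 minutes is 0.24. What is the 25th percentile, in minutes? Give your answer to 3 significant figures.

1.77

e^(−λ·8.78) = 0.24 ⇒ λ = −ln(0.24)/8.78 = 0.162542.
25th percentile: 1 − e^(−λt) = 0.25, t = −ln(0.75)/λ = 1.7699 minutes.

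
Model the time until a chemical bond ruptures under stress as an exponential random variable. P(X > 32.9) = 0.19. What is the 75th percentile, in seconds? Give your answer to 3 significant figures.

27.5

e^(−λ·32.9) = 0.19 ⇒ λ = −ln(0.19)/32.9 = 0.0504782.
75th percentile: 1 − e^(−λt) = 0.75, t = −ln(0.25)/λ = 27.4633 seconds.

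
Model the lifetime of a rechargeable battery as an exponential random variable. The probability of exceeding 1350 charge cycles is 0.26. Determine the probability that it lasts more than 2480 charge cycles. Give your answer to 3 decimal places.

0.084

e^(−λ·1350) = 0.26 ⇒ λ = −ln(0.26)/1350 = 0.000997832.
P(X > 2480) = e^(−0.000997832·2480) = e^(−2.4746) ≈ 0.084.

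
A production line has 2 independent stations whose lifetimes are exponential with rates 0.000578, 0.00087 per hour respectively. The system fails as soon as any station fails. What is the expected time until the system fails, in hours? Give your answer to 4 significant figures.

690.6

The time to first failure is exponential with rate Σλ = 0.000578 + 0.00087 = 0.001448.
E[min] = 1/Σλ = 1/0.001448 = 690.608 hours.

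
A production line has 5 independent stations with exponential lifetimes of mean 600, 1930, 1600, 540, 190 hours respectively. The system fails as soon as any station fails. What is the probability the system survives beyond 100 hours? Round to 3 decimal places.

The first failure time is exponential with rate Σλ_i = 1/600 + 1/1930 + 1/1600 + 1/540 + 1/190 = 0.00992481 per hour.
P(min > 100) = e^(−0.00992481·100) = e^(−0.99248) ≈ 0.371.

0.371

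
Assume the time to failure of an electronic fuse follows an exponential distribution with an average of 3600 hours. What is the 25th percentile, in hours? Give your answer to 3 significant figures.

1040

The rate is λ = 1/3600 = 0.000277778 per hour.
Set 1 − e^(−λt) = 0.25, so t = −ln(0.75)/λ = 0.28768/0.000277778 ≈ 1035.66 hours.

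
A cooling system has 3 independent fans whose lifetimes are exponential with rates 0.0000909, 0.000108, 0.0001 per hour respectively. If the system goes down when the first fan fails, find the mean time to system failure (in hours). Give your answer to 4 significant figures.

3346

The time to first failure is exponential with rate Σλ = 0.0000909 + 0.000108 + 0.0001 = 0.0002989.
E[min] = 1/Σλ = 1/0.0002989 = 3345.6 hours.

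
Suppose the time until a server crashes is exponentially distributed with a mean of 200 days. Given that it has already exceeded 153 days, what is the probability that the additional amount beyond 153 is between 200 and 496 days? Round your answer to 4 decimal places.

0.2841

The rate is λ = 1/200 = 0.005 per day.
Memoryless: the residual past 153 is again Exp(λ).
P(200 < residual < 496) = e^(−λ·200) − e^(−λ·496) = 0.36788 − 0.08374 ≈ 0.2841.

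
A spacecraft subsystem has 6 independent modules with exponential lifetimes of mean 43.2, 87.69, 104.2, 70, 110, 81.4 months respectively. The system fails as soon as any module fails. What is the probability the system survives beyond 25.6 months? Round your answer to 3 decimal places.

0.130

The first failure time is exponential with rate Σλ_i = 1/43.2 + 1/87.69 + 1/104.2 + 1/70 + 1/110 + 1/81.4 = 0.0798105 per month.
P(min > 25.6) = e^(−0.0798105·25.6) = e^(−2.0431) ≈ 0.130.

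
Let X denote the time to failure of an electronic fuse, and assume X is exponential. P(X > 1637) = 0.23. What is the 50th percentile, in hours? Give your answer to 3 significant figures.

e^(−λ·1637) = 0.23 ⇒ λ = −ln(0.23)/1637 = 0.000897786.
50th percentile: 1 − e^(−λt) = 0.5, t = −ln(0.5)/λ = 772.063 hours.

772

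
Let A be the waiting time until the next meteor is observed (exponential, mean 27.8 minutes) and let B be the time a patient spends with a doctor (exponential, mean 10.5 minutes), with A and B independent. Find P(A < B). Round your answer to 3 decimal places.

0.274

λ_1 = 1/27.8 = 0.0359712, λ_2 = 1/10.5 = 0.0952381.
For independent exponentials, P(A < B) = λ_1/(λ_1+λ_2) = 0.0359712/0.131209 ≈ 0.274.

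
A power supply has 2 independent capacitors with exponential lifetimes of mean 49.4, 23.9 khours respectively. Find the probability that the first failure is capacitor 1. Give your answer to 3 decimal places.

Rates: λ_i = 1/mean_i → 0.0202429, 0.041841; Σλ = 0.0620839.
P(capacitor 1 first) = λ_1/Σλ = 0.0202429/0.0620839 ≈ 0.326.

0.326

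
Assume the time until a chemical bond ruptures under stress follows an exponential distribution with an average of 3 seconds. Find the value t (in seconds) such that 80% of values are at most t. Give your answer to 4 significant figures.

The rate is λ = 1/3 = 0.333333 per second.
Set 1 − e^(−λt) = 0.8, so t = −ln(0.2)/λ = 1.6094/0.333333 ≈ 4.82831 seconds.

4.828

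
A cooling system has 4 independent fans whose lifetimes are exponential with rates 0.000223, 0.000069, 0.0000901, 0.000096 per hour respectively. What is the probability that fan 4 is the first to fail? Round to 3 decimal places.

The time to first failure is exponential with rate Σλ = 0.000223 + 0.000069 + 0.0000901 + 0.000096 = 0.0004781.
P(fan 4 first) = λ_4/Σλ = 0.000096/0.0004781 ≈ 0.201.

0.201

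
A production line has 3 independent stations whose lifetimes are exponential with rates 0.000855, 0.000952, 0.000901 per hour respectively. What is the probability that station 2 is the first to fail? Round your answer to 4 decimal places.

The time to first failure is exponential with rate Σλ = 0.000855 + 0.000952 + 0.000901 = 0.002708.
P(station 2 first) = λ_2/Σλ = 0.000952/0.002708 ≈ 0.3516.

0.3516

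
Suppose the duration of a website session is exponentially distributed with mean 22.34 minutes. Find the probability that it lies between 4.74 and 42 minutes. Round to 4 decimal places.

The rate is λ = 1/22.34 = 0.0447628 per minute.
P(4.74 < X < 42) = e^(−λ·4.74) − e^(−λ·42) = 0.80882 − 0.15258 ≈ 0.6562.

0.6562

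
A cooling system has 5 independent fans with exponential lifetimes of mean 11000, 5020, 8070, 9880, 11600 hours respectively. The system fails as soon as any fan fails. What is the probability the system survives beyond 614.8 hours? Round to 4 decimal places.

0.6909

The first failure time is exponential with rate Σλ_i = 1/11000 + 1/5020 + 1/8070 + 1/9880 + 1/11600 = 0.000601449 per hour.
P(min > 614.8) = e^(−0.000601449·614.8) = e^(−0.36977) ≈ 0.6909.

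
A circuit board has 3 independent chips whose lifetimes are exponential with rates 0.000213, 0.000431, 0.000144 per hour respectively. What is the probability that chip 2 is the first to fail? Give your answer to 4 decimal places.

0.5470

The time to first failure is exponential with rate Σλ = 0.000213 + 0.000431 + 0.000144 = 0.000788.
P(chip 2 first) = λ_2/Σλ = 0.000431/0.000788 ≈ 0.5470.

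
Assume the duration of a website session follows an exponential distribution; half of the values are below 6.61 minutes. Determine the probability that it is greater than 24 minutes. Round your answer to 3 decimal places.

For an exponential, median = ln(2)/λ, so λ = ln 2 / 6.61 = 0.104863 per minute.
P(X > 24) = e^(−λ·24) = e^(−2.5167) ≈ 0.081.

0.081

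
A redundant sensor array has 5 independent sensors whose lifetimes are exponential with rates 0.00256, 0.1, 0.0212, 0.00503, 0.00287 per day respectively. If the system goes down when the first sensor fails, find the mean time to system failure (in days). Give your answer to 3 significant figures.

7.60

The time to first failure is exponential with rate Σλ = 0.00256 + 0.1 + 0.0212 + 0.00503 + 0.00287 = 0.13166.
E[min] = 1/Σλ = 1/0.13166 = 7.59532 days.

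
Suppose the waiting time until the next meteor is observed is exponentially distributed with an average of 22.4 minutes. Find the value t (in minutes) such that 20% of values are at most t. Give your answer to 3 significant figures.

The rate is λ = 1/22.4 = 0.0446429 per minute.
Set 1 − e^(−λt) = 0.2, so t = −ln(0.8)/λ = 0.22314/0.0446429 ≈ 4.99842 minutes.

5.00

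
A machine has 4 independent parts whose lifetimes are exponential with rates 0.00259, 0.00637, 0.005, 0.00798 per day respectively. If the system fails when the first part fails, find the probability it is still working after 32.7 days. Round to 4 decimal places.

0.4880

The time to first failure is exponential with rate Σλ = 0.00259 + 0.00637 + 0.005 + 0.00798 = 0.02194.
P(min > 32.7) = e^(−0.02194·32.7) = e^(−0.71744) ≈ 0.4880.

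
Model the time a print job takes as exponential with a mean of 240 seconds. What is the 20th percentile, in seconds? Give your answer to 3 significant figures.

53.6

The rate is λ = 1/240 = 0.00416667 per second.
Set 1 − e^(−λt) = 0.2, so t = −ln(0.8)/λ = 0.22314/0.00416667 ≈ 53.5545 seconds.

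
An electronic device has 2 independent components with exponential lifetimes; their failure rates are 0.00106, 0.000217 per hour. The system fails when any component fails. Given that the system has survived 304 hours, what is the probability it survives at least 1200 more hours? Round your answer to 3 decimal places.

0.216

Time to first failure ~ Exp(Σλ) with Σλ = 0.001277.
By memorylessness, P(T > 304+1200 | T > 304) = P(T > 1200) = e^(−0.001277·1200) ≈ 0.216.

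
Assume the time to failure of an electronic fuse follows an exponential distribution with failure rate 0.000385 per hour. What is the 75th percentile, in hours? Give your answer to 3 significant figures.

Set 1 − e^(−λt) = 0.75, so t = −ln(0.25)/λ = 1.3863/0.000385 ≈ 3600.76 hours.

3600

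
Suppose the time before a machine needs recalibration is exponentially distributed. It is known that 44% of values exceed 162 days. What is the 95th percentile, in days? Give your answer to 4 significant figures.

591.1

e^(−λ·162) = 0.44 ⇒ λ = −ln(0.44)/162 = 0.00506778.
95th percentile: 1 − e^(−λt) = 0.95, t = −ln(0.05)/λ = 591.133 days.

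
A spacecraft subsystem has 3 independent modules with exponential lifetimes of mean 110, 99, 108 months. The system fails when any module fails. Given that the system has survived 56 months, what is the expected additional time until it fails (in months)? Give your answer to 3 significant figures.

35.1

First-failure rate Σλ = 1/110 + 1/99 + 1/108 = 0.0284512.
By memorylessness the expected residual is 1/Σλ = 35.1479 months, regardless of the 56 already elapsed.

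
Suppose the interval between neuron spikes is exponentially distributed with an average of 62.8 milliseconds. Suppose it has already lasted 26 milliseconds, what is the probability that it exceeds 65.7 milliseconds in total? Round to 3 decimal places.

0.531

The rate is λ = 1/62.8 = 0.0159236 per millisecond.
By the memoryless property, P(X > 26+39.7 | X > 26) = P(X > 39.7).
P(X > 39.7) = e^(−0.63217) ≈ 0.531.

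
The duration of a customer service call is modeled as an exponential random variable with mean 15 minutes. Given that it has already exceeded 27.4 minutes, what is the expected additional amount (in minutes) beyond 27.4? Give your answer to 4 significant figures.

The rate is λ = 1/15 = 0.0666667 per minute.
By memorylessness, the remaining amount past any threshold is again Exp(λ) with mean 1/λ = 15 minutes.

15.00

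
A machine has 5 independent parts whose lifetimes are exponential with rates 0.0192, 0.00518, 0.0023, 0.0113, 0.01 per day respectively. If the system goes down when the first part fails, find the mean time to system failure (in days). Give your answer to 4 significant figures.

20.84

The time to first failure is exponential with rate Σλ = 0.0192 + 0.00518 + 0.0023 + 0.0113 + 0.01 = 0.04798.
E[min] = 1/Σλ = 1/0.04798 = 20.842 days.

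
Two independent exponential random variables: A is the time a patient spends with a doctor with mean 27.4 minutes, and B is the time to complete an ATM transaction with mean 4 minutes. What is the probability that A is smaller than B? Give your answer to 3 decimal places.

λ_1 = 1/27.4 = 0.0364964, λ_2 = 1/4 = 0.25.
For independent exponentials, P(A < B) = λ_1/(λ_1+λ_2) = 0.0364964/0.286496 ≈ 0.127.

0.127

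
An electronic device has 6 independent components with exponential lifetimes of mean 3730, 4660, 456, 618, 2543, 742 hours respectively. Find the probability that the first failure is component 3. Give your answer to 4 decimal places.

Rates: λ_i = 1/mean_i → 0.000268097, 0.000214592, 0.00219298, 0.00161812, 0.000393236, 0.00134771; Σλ = 0.00603474.
P(component 3 first) = λ_3/Σλ = 0.00219298/0.00603474 ≈ 0.3634.

0.3634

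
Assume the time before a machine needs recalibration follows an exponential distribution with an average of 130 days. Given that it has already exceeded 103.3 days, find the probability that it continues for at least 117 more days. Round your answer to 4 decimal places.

The rate is λ = 1/130 = 0.00769231 per day.
The exponential is memoryless, so the remaining time is again Exp(λ): the condition X > 103.3 is irrelevant.
P(X > 117) = e^(−0.9) ≈ 0.4066.

0.4066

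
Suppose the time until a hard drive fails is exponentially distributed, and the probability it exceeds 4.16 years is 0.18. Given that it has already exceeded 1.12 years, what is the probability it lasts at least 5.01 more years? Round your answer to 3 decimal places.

From e^(−λ·4.16) = 0.18, λ = −ln(0.18)/4.16 = 0.412211.
Memoryless: P(X > 1.12+5.01 | X > 1.12) = P(X > 5.01) = e^(−0.412211·5.01) ≈ 0.127.

0.127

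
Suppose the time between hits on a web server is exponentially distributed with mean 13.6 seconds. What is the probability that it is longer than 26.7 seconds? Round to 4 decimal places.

The rate is λ = 1/13.6 = 0.0735294 per second.
P(X > 26.7) = e^(−λ·26.7) = e^(−1.9632) ≈ 0.1404.

0.1404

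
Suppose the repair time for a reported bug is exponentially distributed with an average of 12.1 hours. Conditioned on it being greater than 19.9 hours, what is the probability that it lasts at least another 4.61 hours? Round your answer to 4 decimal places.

The rate is λ = 1/12.1 = 0.0826446 per hour.
By the memoryless property, P(X > 19.9+4.61 | X > 19.9) = P(X > 4.61).
P(X > 4.61) = e^(−0.38099) ≈ 0.6832.

0.6832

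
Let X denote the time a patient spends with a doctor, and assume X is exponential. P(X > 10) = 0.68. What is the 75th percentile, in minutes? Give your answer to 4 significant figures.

e^(−λ·10) = 0.68 ⇒ λ = −ln(0.68)/10 = 0.0385662.
75th percentile: 1 − e^(−λt) = 0.75, t = −ln(0.25)/λ = 35.9458 minutes.

35.95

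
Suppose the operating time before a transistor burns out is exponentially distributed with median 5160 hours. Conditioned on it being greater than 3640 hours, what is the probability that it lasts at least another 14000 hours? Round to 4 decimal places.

0.1525

For an exponential, median = ln(2)/λ, so λ = ln 2 / 5160 = 0.000134331 per hour.
By the memoryless property, P(X > 3640+14000 | X > 3640) = P(X > 14000).
P(X > 14000) = e^(−1.8806) ≈ 0.1525.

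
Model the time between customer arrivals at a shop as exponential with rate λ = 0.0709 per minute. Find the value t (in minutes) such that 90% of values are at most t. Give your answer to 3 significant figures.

32.5

Set 1 − e^(−λt) = 0.9, so t = −ln(0.1)/λ = 2.3026/0.0709 ≈ 32.4765 minutes.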